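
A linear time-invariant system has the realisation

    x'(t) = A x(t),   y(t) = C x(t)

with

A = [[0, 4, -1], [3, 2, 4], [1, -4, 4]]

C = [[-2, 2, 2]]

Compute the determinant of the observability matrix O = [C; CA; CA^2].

-4280

CA = [[8, -12, 18]]
CA^2 = [[-18, -64, 16]]
Observability matrix O = [C; CA; CA^2] = [[-2, 2, 2], [8, -12, 18], [-18, -64, 16]]
Expanding along the first row, det(O) = (-2)·((-12)·16 - 18·(-64)) - 2·(8·16 - 18·(-18)) + 2·(8·(-64) - (-12)·(-18)) = (-2)·960 - 2·452 + 2·(-728) = -4280
Since det(O) ≠ 0, rank(O) = 3 and the system is completely observable.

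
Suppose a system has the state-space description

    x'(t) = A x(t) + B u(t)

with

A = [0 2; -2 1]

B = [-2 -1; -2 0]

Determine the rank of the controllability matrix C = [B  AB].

2

AB = [[-4, 0], [2, 2]]
Controllability matrix C = [B  AB] = [[-2, -1, -4, 0], [-2, 0, 2, 2]]
Take the 2×2 submatrix of C formed by columns 1, 2: [[-2, -1], [-2, 0]]. Its determinant is (-2)·0 - (-1)·(-2) = 0 - 2 = -2 ≠ 0.
So rank(C) ≥ 2; since C has 2 rows, rank(C) = 2.
rank(C) = 2 = n, so the pair (A, B) is completely controllable.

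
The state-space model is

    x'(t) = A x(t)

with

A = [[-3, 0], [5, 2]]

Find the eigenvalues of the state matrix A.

-3, 2

det(sI - A) = s^2 - (tr A)s + det A, with tr A = (-3) + 2 = -1 and det A = (-3)·2 - 0·5 = -6 - 0 = -6.
So p(s) = det(sI - A) = s^2 + s - 6.
Factor s^2 + s - 6: two numbers with sum -1 and product -6 are 2 and -3, so s^2 + s - 6 = (s - 2)(s + 3).
Hence p(s) = (s - 2) (s + 3), with roots -3, 2.
At least one eigenvalue has non-negative real part, so the system is not asymptotically stable.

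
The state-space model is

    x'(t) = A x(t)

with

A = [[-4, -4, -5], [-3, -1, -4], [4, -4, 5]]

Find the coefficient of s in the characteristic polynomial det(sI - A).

-29

Expand det(sI - A) for the 3×3 matrix.
p(s) = s^3 - 29s - 8.
(Check: constant term = det(-A) = (-1)^3 det A = -8; coefficient of s^2 = -tr A = 0.)
The coefficient of s is -29.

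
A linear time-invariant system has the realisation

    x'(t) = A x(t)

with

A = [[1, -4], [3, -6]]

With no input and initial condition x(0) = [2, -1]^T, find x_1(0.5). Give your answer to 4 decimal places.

2.1833

det(sI - A) = s^2 - (tr A)s + det A, with tr A = 1 + (-6) = -5 and det A = 1·(-6) - (-4)·3 = -6 - (-12) = 6.
So p(s) = det(sI - A) = s^2 + 5s + 6.
Factor s^2 + 5s + 6: two numbers with sum -5 and product 6 are -2 and -3, so s^2 + 5s + 6 = (s + 2)(s + 3).
Hence p(s) = (s + 2) (s + 3), with roots -3, -2.
The eigenvalues -3, -2 are distinct and real, so A is diagonalisable and x(t) = e^{At} x(0) = V diag(e^{λ_i t}) V^{-1} x(0), where the columns of V are the eigenvectors.
λ = -3: A - (-3)I = [[4, -4], [3, -3]]. Row 1 gives 4·v1 + (-4)·v2 = 0, so take v_1 = [-1, -1]^T.
λ = -2: A - (-2)I = [[3, -4], [3, -4]]. Row 1 gives 3·v1 + (-4)·v2 = 0, so take v_2 = [4, 3]^T.
V = [v_1 v_2] = [[-1, 4], [-1, 3]] has det V = 1, so V^{-1} = adj(V)/det V = [[3, -4], [1, -1]].
Modal coordinates z(0) = V^{-1} x(0): 3·2 + (-4)·(-1) = 10; 1·2 + (-1)·(-1) = 3; so z(0) = [10, 3]^T.
x_1(t) = Σ_i (v_i)_1 · z_i(0) · e^{λ_i t} (row 1 of V times the modal terms).
x_1(0.5) = (-1)·10·e^{-3·0.5} + 4·3·e^{-2·0.5} = (-10)·0.22313016 + 12·0.36787944 = 2.1833.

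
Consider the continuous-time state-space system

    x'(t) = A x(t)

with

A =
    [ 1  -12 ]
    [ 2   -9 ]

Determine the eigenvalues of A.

det(sI - A) = s^2 - (tr A)s + det A, with tr A = 1 + (-9) = -8 and det A = 1·(-9) - (-12)·2 = -9 - (-24) = 15.
So p(s) = det(sI - A) = s^2 + 8s + 15.
Factor s^2 + 8s + 15: two numbers with sum -8 and product 15 are -3 and -5, so s^2 + 8s + 15 = (s + 3)(s + 5).
Hence p(s) = (s + 3) (s + 5), with roots -5, -3.
All eigenvalues have negative real part, so the system is asymptotically stable.

-5, -3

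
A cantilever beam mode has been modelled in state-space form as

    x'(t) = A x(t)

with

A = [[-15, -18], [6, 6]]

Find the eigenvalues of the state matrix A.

det(sI - A) = s^2 - (tr A)s + det A, with tr A = (-15) + 6 = -9 and det A = (-15)·6 - (-18)·6 = -90 - (-108) = 18.
So p(s) = det(sI - A) = s^2 + 9s + 18.
Factor s^2 + 9s + 18: two numbers with sum -9 and product 18 are -3 and -6, so s^2 + 9s + 18 = (s + 3)(s + 6).
Hence p(s) = (s + 3) (s + 6), with roots -6, -3.
All eigenvalues have negative real part, so the system is asymptotically stable.

-6, -3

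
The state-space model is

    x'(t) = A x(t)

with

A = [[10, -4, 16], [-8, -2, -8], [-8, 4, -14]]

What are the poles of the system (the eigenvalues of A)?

-6, -2, 2

det(sI - A) = s^3 - (tr A)s^2 + (M11 + M22 + M33)s - det A, where Mii is the 2×2 principal minor of A obtained by deleting row i and column i.
tr A = 10 + (-2) + (-14) = -6; M11 = (-2)·(-14) - (-8)·4 = 28 - (-32) = 60; M22 = 10·(-14) - 16·(-8) = -140 - (-128) = -12; M33 = 10·(-2) - (-4)·(-8) = -20 - 32 = -52; sum of minors = -4.
det A = 10·((-2)·(-14) - (-8)·4) - (-4)·((-8)·(-14) - (-8)·(-8)) + 16·((-8)·4 - (-2)·(-8)) = 10·60 - (-4)·48 + 16·(-48) = 24.
So p(s) = det(sI - A) = s^3 + 6s^2 - 4s - 24.
Rational-root test: any integer root divides -24. Testing small divisors, s = -2 works: p(-2) = -8 + 24 + 8 + (-24) = 0, so (s + 2) is a factor.
Dividing, p(s) = (s + 2)(s^2 + 4s - 12).
Factor s^2 + 4s - 12: two numbers with sum -4 and product -12 are 2 and -6, so s^2 + 4s - 12 = (s - 2)(s + 6).
Hence p(s) = (s - 2) (s + 2) (s + 6), with roots -6, -2, 2.
At least one eigenvalue has non-negative real part, so the system is not asymptotically stable.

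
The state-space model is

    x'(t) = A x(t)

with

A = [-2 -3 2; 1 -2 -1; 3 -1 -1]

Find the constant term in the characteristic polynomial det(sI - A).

Expand det(sI - A) for the 3×3 matrix.
p(s) = s^3 + 5s^2 + 4s - 14.
(Check: constant term = det(-A) = (-1)^3 det A = -14; coefficient of s^2 = -tr A = 5.)
The constant term is -14.

-14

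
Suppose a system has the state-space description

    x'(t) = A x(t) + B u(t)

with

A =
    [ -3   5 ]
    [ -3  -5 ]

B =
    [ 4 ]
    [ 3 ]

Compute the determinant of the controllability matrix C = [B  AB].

AB = [[3], [-27]]
Controllability matrix C = [B  AB] = [[4, 3], [3, -27]]
det(C) = 4·(-27) - 3·3 = -108 - 9 = -117
Since det(C) ≠ 0, rank(C) = 2 and the system is completely controllable.

-117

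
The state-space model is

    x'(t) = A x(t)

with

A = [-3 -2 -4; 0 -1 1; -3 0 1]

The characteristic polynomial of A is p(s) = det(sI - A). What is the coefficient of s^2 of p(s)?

3

Expand det(sI - A) for the 3×3 matrix.
p(s) = s^3 + 3s^2 - 13s - 21.
(Check: constant term = det(-A) = (-1)^3 det A = -21; coefficient of s^2 = -tr A = 3.)
The coefficient of s^2 is 3.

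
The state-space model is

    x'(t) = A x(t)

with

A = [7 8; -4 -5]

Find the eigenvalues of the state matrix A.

-1, 3

det(sI - A) = s^2 - (tr A)s + det A, with tr A = 7 + (-5) = 2 and det A = 7·(-5) - 8·(-4) = -35 - (-32) = -3.
So p(s) = det(sI - A) = s^2 - 2s - 3.
Factor s^2 - 2s - 3: two numbers with sum 2 and product -3 are 3 and -1, so s^2 - 2s - 3 = (s - 3)(s + 1).
Hence p(s) = (s - 3) (s + 1), with roots -1, 3.
At least one eigenvalue has non-negative real part, so the system is not asymptotically stable.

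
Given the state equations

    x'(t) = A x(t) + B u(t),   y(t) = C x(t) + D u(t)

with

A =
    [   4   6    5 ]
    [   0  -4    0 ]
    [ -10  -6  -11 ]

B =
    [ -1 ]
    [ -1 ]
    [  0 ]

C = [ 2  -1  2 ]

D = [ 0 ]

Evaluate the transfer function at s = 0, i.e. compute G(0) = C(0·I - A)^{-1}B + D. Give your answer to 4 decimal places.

-0.0833

G(0) = C(-A)^{-1}B + D = -C A^{-1} B + D.
det A = -24, so A^{-1} = (1/-24)·adj(A) = [[-11/6, -3/2, -5/6], [0, -1/4, 0], [5/3, 3/2, 2/3]]
A^{-1} B = [10/3, 1/4, -19/6]^T
C A^{-1} B = 1/12
G(0) = D - C A^{-1} B = 0 - (1/12) = -1/12 ≈ -0.0833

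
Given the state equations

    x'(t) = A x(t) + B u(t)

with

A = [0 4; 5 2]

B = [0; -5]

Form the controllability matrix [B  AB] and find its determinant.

-100

AB = [[-20], [-10]]
Controllability matrix C = [B  AB] = [[0, -20], [-5, -10]]
det(C) = 0·(-10) - (-20)·(-5) = 0 - 100 = -100
Since det(C) ≠ 0, rank(C) = 2 and the system is completely controllable.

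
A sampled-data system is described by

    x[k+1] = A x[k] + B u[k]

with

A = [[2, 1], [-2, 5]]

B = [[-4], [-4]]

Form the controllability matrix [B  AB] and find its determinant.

0

AB = [[-12], [-12]]
Controllability matrix C = [B  AB] = [[-4, -12], [-4, -12]]
det(C) = (-4)·(-12) - (-12)·(-4) = 48 - 48 = 0
Since det(C) = 0, rank(C) < 2 and the system is not completely controllable.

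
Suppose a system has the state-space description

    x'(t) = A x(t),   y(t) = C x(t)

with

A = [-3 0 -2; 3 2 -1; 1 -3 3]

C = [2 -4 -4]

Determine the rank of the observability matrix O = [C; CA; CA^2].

CA = [[-22, 4, -12]]
CA^2 = [[66, 44, 4]]
Observability matrix O = [C; CA; CA^2] = [[2, -4, -4], [-22, 4, -12], [66, 44, 4]]
det(O) = 2·(4·4 - (-12)·44) - (-4)·((-22)·4 - (-12)·66) + (-4)·((-22)·44 - 4·66) = 2·544 - (-4)·704 + (-4)·(-1232) = 8832 ≠ 0, so rank(O) = 3.
rank(O) = 3 = n, so the pair (A, C) is completely observable.

3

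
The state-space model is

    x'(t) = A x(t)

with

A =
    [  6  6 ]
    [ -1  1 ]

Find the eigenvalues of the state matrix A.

det(sI - A) = s^2 - (tr A)s + det A, with tr A = 6 + 1 = 7 and det A = 6·1 - 6·(-1) = 6 - (-6) = 12.
So p(s) = det(sI - A) = s^2 - 7s + 12.
Factor s^2 - 7s + 12: two numbers with sum 7 and product 12 are 4 and 3, so s^2 - 7s + 12 = (s - 4)(s - 3).
Hence p(s) = (s - 4) (s - 3), with roots 3, 4.
At least one eigenvalue has non-negative real part, so the system is not asymptotically stable.

3, 4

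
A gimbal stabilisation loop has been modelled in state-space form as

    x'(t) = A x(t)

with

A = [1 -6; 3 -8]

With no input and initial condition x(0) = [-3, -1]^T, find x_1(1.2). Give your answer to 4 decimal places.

-0.3604

det(sI - A) = s^2 - (tr A)s + det A, with tr A = 1 + (-8) = -7 and det A = 1·(-8) - (-6)·3 = -8 - (-18) = 10.
So p(s) = det(sI - A) = s^2 + 7s + 10.
Factor s^2 + 7s + 10: two numbers with sum -7 and product 10 are -2 and -5, so s^2 + 7s + 10 = (s + 2)(s + 5).
Hence p(s) = (s + 2) (s + 5), with roots -5, -2.
The eigenvalues -5, -2 are distinct and real, so A is diagonalisable and x(t) = e^{At} x(0) = V diag(e^{λ_i t}) V^{-1} x(0), where the columns of V are the eigenvectors.
λ = -5: A - (-5)I = [[6, -6], [3, -3]]. Row 1 gives 6·v1 + (-6)·v2 = 0, so take v_1 = [1, 1]^T.
λ = -2: A - (-2)I = [[3, -6], [3, -6]]. Row 1 gives 3·v1 + (-6)·v2 = 0, so take v_2 = [-2, -1]^T.
V = [v_1 v_2] = [[1, -2], [1, -1]] has det V = 1, so V^{-1} = adj(V)/det V = [[-1, 2], [-1, 1]].
Modal coordinates z(0) = V^{-1} x(0): (-1)·(-3) + 2·(-1) = 1; (-1)·(-3) + 1·(-1) = 2; so z(0) = [1, 2]^T.
x_1(t) = Σ_i (v_i)_1 · z_i(0) · e^{λ_i t} (row 1 of V times the modal terms).
x_1(1.2) = 1·1·e^{-5·1.2} + (-2)·2·e^{-2·1.2} = 1·0.002479 + (-4)·0.090718 = -0.3604.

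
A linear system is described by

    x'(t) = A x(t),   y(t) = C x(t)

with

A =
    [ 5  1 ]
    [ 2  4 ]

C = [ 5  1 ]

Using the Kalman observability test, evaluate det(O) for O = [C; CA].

CA = [[27, 9]]
Observability matrix O = [C; CA] = [[5, 1], [27, 9]]
det(O) = 5·9 - 1·27 = 45 - 27 = 18
Since det(O) ≠ 0, rank(O) = 2 and the system is completely observable.

18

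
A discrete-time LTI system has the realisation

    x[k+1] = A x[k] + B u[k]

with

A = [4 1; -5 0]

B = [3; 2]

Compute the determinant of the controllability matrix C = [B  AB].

-73

AB = [[14], [-15]]
Controllability matrix C = [B  AB] = [[3, 14], [2, -15]]
det(C) = 3·(-15) - 14·2 = -45 - 28 = -73
Since det(C) ≠ 0, rank(C) = 2 and the system is completely controllable.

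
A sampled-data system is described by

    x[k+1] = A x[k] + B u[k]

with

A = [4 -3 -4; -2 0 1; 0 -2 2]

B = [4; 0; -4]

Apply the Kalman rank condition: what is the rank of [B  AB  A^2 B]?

3

AB = [[32], [-12], [-8]]
A^2B = [[196], [-72], [8]]
Controllability matrix C = [B  AB  A^2B] = [[4, 32, 196], [0, -12, -72], [-4, -8, 8]]
det(C) = 4·((-12)·8 - (-72)·(-8)) - 32·(0·8 - (-72)·(-4)) + 196·(0·(-8) - (-12)·(-4)) = 4·(-672) - 32·(-288) + 196·(-48) = -2880 ≠ 0, so rank(C) = 3.
rank(C) = 3 = n, so the pair (A, B) is completely controllable.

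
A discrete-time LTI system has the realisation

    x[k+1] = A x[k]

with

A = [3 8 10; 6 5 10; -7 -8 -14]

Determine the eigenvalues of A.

det(zI - A) = z^3 - (tr A)z^2 + (M11 + M22 + M33)z - det A, where Mii is the 2×2 principal minor of A obtained by deleting row i and column i.
tr A = 3 + 5 + (-14) = -6; M11 = 5·(-14) - 10·(-8) = -70 - (-80) = 10; M22 = 3·(-14) - 10·(-7) = -42 - (-70) = 28; M33 = 3·5 - 8·6 = 15 - 48 = -33; sum of minors = 5.
det A = 3·(5·(-14) - 10·(-8)) - 8·(6·(-14) - 10·(-7)) + 10·(6·(-8) - 5·(-7)) = 3·10 - 8·(-14) + 10·(-13) = 12.
So p(z) = det(zI - A) = z^3 + 6z^2 + 5z - 12.
Rational-root test: any integer root divides -12. Testing small divisors, z = 1 works: p(1) = 1 + 6 + 5 + (-12) = 0, so (z - 1) is a factor.
Dividing, p(z) = (z - 1)(z^2 + 7z + 12).
Factor z^2 + 7z + 12: two numbers with sum -7 and product 12 are -3 and -4, so z^2 + 7z + 12 = (z + 3)(z + 4).
Hence p(z) = (z - 1) (z + 3) (z + 4), with roots -4, -3, 1.

-4, -3, 1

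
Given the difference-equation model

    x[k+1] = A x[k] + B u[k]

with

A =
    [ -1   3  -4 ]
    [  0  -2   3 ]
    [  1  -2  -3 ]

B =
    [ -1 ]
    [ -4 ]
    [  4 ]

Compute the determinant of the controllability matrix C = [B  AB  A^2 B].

6451

AB = [[-27], [20], [-5]]
A^2B = [[107], [-55], [-52]]
Controllability matrix C = [B  AB  A^2B] = [[-1, -27, 107], [-4, 20, -55], [4, -5, -52]]
Expanding along the first row, det(C) = (-1)·(20·(-52) - (-55)·(-5)) - (-27)·((-4)·(-52) - (-55)·4) + 107·((-4)·(-5) - 20·4) = (-1)·(-1315) - (-27)·428 + 107·(-60) = 6451
Since det(C) ≠ 0, rank(C) = 3 and the system is completely controllable.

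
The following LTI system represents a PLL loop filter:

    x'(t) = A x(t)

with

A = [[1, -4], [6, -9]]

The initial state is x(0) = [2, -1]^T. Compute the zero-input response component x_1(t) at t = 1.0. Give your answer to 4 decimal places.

0.3579

det(sI - A) = s^2 - (tr A)s + det A, with tr A = 1 + (-9) = -8 and det A = 1·(-9) - (-4)·6 = -9 - (-24) = 15.
So p(s) = det(sI - A) = s^2 + 8s + 15.
Factor s^2 + 8s + 15: two numbers with sum -8 and product 15 are -3 and -5, so s^2 + 8s + 15 = (s + 3)(s + 5).
Hence p(s) = (s + 3) (s + 5), with roots -5, -3.
The eigenvalues -5, -3 are distinct and real, so A is diagonalisable and x(t) = e^{At} x(0) = V diag(e^{λ_i t}) V^{-1} x(0), where the columns of V are the eigenvectors.
λ = -5: A - (-5)I = [[6, -4], [6, -4]]. Row 1 gives 6·v1 + (-4)·v2 = 0, so take v_1 = [-2, -3]^T.
λ = -3: A - (-3)I = [[4, -4], [6, -6]]. Row 1 gives 4·v1 + (-4)·v2 = 0, so take v_2 = [1, 1]^T.
V = [v_1 v_2] = [[-2, 1], [-3, 1]] has det V = 1, so V^{-1} = adj(V)/det V = [[1, -1], [3, -2]].
Modal coordinates z(0) = V^{-1} x(0): 1·2 + (-1)·(-1) = 3; 3·2 + (-2)·(-1) = 8; so z(0) = [3, 8]^T.
x_1(t) = Σ_i (v_i)_1 · z_i(0) · e^{λ_i t} (row 1 of V times the modal terms).
x_1(1.0) = (-2)·3·e^{-5·1.0} + 1·8·e^{-3·1.0} = (-6)·0.006738 + 8·0.049787 = 0.3579.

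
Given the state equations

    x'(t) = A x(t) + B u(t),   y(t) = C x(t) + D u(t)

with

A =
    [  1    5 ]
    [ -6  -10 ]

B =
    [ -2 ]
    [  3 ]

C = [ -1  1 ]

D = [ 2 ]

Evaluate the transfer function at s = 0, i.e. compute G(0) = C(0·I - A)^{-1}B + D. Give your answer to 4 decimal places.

2.7000

G(0) = C(-A)^{-1}B + D = -C A^{-1} B + D.
det A = 20, so A^{-1} = (1/20)·adj(A) = [[-1/2, -1/4], [3/10, 1/20]]
A^{-1} B = [1/4, -9/20]^T
C A^{-1} B = -7/10
G(0) = D - C A^{-1} B = 2 - (-7/10) = 27/10 ≈ 2.7000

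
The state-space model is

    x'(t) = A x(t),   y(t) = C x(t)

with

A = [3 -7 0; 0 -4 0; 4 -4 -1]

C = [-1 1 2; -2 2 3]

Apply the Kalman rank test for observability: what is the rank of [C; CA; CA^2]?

2

CA = [[5, -5, -2], [6, -6, -3]]
CA^2 = [[7, -7, 2], [6, -6, 3]]
Observability matrix O = [C; CA; CA^2] = [[-1, 1, 2], [-2, 2, 3], [5, -5, -2], [6, -6, -3], [7, -7, 2], [6, -6, 3]]
The columns c1, c2, c3 of O are linearly dependent: c1 + c2 = 0 (check each entry), so rank(O) ≤ 2.
The 2×2 minor from rows 1, 2, columns 1, 3 is (-1)·3 - 2·(-2) = -3 - (-4) = 1 ≠ 0, so rank(O) = 2.
rank(O) = 2 < n = 3, so the pair (A, C) is not completely observable.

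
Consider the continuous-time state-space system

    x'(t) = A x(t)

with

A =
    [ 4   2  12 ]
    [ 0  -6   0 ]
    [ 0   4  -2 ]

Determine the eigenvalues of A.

-6, -2, 4

det(sI - A) = s^3 - (tr A)s^2 + (M11 + M22 + M33)s - det A, where Mii is the 2×2 principal minor of A obtained by deleting row i and column i.
tr A = 4 + (-6) + (-2) = -4; M11 = (-6)·(-2) - 0·4 = 12 - 0 = 12; M22 = 4·(-2) - 12·0 = -8 - 0 = -8; M33 = 4·(-6) - 2·0 = -24 - 0 = -24; sum of minors = -20.
det A = 4·((-6)·(-2) - 0·4) - 2·(0·(-2) - 0·0) + 12·(0·4 - (-6)·0) = 4·12 - 2·0 + 12·0 = 48.
So p(s) = det(sI - A) = s^3 + 4s^2 - 20s - 48.
Rational-root test: any integer root divides -48. Testing small divisors, s = -2 works: p(-2) = -8 + 16 + 40 + (-48) = 0, so (s + 2) is a factor.
Dividing, p(s) = (s + 2)(s^2 + 2s - 24).
Factor s^2 + 2s - 24: two numbers with sum -2 and product -24 are 4 and -6, so s^2 + 2s - 24 = (s - 4)(s + 6).
Hence p(s) = (s - 4) (s + 2) (s + 6), with roots -6, -2, 4.
At least one eigenvalue has non-negative real part, so the system is not asymptotically stable.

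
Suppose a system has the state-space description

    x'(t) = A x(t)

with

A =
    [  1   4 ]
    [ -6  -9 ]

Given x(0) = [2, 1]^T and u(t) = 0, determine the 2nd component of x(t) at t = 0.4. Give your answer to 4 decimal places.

-1.1915

det(sI - A) = s^2 - (tr A)s + det A, with tr A = 1 + (-9) = -8 and det A = 1·(-9) - 4·(-6) = -9 - (-24) = 15.
So p(s) = det(sI - A) = s^2 + 8s + 15.
Factor s^2 + 8s + 15: two numbers with sum -8 and product 15 are -3 and -5, so s^2 + 8s + 15 = (s + 3)(s + 5).
Hence p(s) = (s + 3) (s + 5), with roots -5, -3.
The eigenvalues -5, -3 are distinct and real, so A is diagonalisable and x(t) = e^{At} x(0) = V diag(e^{λ_i t}) V^{-1} x(0), where the columns of V are the eigenvectors.
λ = -5: A - (-5)I = [[6, 4], [-6, -4]]. Row 1 gives 6·v1 + 4·v2 = 0, so take v_1 = [-2, 3]^T.
λ = -3: A - (-3)I = [[4, 4], [-6, -6]]. Row 1 gives 4·v1 + 4·v2 = 0, so take v_2 = [1, -1]^T.
V = [v_1 v_2] = [[-2, 1], [3, -1]] has det V = -1, so V^{-1} = adj(V)/det V = [[1, 1], [3, 2]].
Modal coordinates z(0) = V^{-1} x(0): 1·2 + 1·1 = 3; 3·2 + 2·1 = 8; so z(0) = [3, 8]^T.
x_2(t) = Σ_i (v_i)_2 · z_i(0) · e^{λ_i t} (row 2 of V times the modal terms).
x_2(0.4) = 3·3·e^{-5·0.4} + (-1)·8·e^{-3·0.4} = 9·0.135335 + (-8)·0.301194 = -1.1915.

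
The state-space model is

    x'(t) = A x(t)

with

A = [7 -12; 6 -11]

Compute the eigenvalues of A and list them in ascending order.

det(sI - A) = s^2 - (tr A)s + det A, with tr A = 7 + (-11) = -4 and det A = 7·(-11) - (-12)·6 = -77 - (-72) = -5.
So p(s) = det(sI - A) = s^2 + 4s - 5.
Factor s^2 + 4s - 5: two numbers with sum -4 and product -5 are 1 and -5, so s^2 + 4s - 5 = (s - 1)(s + 5).
Hence p(s) = (s - 1) (s + 5), with roots -5, 1.
At least one eigenvalue has non-negative real part, so the system is not asymptotically stable.

-5, 1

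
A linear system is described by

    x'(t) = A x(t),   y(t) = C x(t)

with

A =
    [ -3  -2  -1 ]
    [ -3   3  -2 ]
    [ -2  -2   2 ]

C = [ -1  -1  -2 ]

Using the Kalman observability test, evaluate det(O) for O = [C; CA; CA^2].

CA = [[10, 3, -1]]
CA^2 = [[-37, -9, -18]]
Observability matrix O = [C; CA; CA^2] = [[-1, -1, -2], [10, 3, -1], [-37, -9, -18]]
Expanding along the first row, det(O) = (-1)·(3·(-18) - (-1)·(-9)) - (-1)·(10·(-18) - (-1)·(-37)) + (-2)·(10·(-9) - 3·(-37)) = (-1)·(-63) - (-1)·(-217) + (-2)·21 = -196
Since det(O) ≠ 0, rank(O) = 3 and the system is completely observable.

-196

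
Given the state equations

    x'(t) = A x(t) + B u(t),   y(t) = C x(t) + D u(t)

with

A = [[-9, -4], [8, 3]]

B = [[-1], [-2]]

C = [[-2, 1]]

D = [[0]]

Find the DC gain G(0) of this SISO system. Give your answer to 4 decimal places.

-9.6000

G(0) = C(-A)^{-1}B + D = -C A^{-1} B + D.
det A = 5, so A^{-1} = (1/5)·adj(A) = [[3/5, 4/5], [-8/5, -9/5]]
A^{-1} B = [-11/5, 26/5]^T
C A^{-1} B = 48/5
G(0) = D - C A^{-1} B = 0 - (48/5) = -48/5 ≈ -9.6000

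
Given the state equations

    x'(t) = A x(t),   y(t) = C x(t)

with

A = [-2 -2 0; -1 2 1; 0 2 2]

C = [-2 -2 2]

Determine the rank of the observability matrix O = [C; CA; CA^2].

3

CA = [[6, 4, 2]]
CA^2 = [[-16, 0, 8]]
Observability matrix O = [C; CA; CA^2] = [[-2, -2, 2], [6, 4, 2], [-16, 0, 8]]
det(O) = (-2)·(4·8 - 2·0) - (-2)·(6·8 - 2·(-16)) + 2·(6·0 - 4·(-16)) = (-2)·32 - (-2)·80 + 2·64 = 224 ≠ 0, so rank(O) = 3.
rank(O) = 3 = n, so the pair (A, C) is completely observable.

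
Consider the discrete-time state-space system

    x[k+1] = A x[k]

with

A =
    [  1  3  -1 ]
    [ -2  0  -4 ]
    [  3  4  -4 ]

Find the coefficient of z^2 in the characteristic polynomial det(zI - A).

Expand det(zI - A) for the 3×3 matrix.
p(z) = z^3 + 3z^2 + 21z + 36.
(Check: constant term = det(-A) = (-1)^3 det A = 36; coefficient of z^2 = -tr A = 3.)
The coefficient of z^2 is 3.

3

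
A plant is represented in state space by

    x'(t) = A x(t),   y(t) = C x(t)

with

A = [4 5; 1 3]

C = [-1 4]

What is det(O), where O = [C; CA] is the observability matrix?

CA = [[0, 7]]
Observability matrix O = [C; CA] = [[-1, 4], [0, 7]]
det(O) = (-1)·7 - 4·0 = -7 - 0 = -7
Since det(O) ≠ 0, rank(O) = 2 and the system is completely observable.

-7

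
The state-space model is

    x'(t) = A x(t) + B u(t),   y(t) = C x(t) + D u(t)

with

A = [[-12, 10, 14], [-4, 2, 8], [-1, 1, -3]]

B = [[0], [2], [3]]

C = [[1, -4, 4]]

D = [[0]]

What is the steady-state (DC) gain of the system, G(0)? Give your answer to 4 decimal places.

-7.1333

G(0) = C(-A)^{-1}B + D = -C A^{-1} B + D.
det A = -60, so A^{-1} = (1/-60)·adj(A) = [[7/30, -11/15, -13/15], [1/3, -5/6, -2/3], [1/30, -1/30, -4/15]]
A^{-1} B = [-61/15, -11/3, -13/15]^T
C A^{-1} B = 107/15
G(0) = D - C A^{-1} B = 0 - (107/15) = -107/15 ≈ -7.1333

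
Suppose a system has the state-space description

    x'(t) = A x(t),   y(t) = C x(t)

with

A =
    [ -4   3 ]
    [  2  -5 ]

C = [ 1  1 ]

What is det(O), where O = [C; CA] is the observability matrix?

CA = [[-2, -2]]
Observability matrix O = [C; CA] = [[1, 1], [-2, -2]]
det(O) = 1·(-2) - 1·(-2) = -2 - (-2) = 0
Since det(O) = 0, rank(O) < 2 and the system is not completely observable.

0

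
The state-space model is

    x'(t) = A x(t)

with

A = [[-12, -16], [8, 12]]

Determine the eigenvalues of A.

det(sI - A) = s^2 - (tr A)s + det A, with tr A = (-12) + 12 = 0 and det A = (-12)·12 - (-16)·8 = -144 - (-128) = -16.
So p(s) = det(sI - A) = s^2 - 16.
Factor s^2 - 16: two numbers with sum 0 and product -16 are 4 and -4, so s^2 - 16 = (s - 4)(s + 4).
Hence p(s) = (s - 4) (s + 4), with roots -4, 4.
At least one eigenvalue has non-negative real part, so the system is not asymptotically stable.

-4, 4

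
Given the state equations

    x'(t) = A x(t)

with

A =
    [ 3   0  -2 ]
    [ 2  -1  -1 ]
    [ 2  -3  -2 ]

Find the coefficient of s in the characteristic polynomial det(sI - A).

-6

Expand det(sI - A) for the 3×3 matrix.
p(s) = s^3 - 6s - 5.
(Check: constant term = det(-A) = (-1)^3 det A = -5; coefficient of s^2 = -tr A = 0.)
The coefficient of s is -6.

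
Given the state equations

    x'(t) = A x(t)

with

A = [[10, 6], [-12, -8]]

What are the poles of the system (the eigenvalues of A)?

-2, 4

det(sI - A) = s^2 - (tr A)s + det A, with tr A = 10 + (-8) = 2 and det A = 10·(-8) - 6·(-12) = -80 - (-72) = -8.
So p(s) = det(sI - A) = s^2 - 2s - 8.
Factor s^2 - 2s - 8: two numbers with sum 2 and product -8 are 4 and -2, so s^2 - 2s - 8 = (s - 4)(s + 2).
Hence p(s) = (s - 4) (s + 2), with roots -2, 4.
At least one eigenvalue has non-negative real part, so the system is not asymptotically stable.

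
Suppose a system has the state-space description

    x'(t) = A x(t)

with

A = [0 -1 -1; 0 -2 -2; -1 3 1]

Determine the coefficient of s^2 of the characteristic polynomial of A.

Expand det(sI - A) for the 3×3 matrix.
p(s) = s^3 + s^2 + 3s.
(Check: constant term = det(-A) = (-1)^3 det A = 0; coefficient of s^2 = -tr A = 1.)
The coefficient of s^2 is 1.

1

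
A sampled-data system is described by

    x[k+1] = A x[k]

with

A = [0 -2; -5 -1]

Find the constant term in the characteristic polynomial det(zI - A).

-10

For a 2×2 matrix, det(zI - A) = z^2 - (tr A)z + det A.
tr A = -1, det A = -10.
So p(z) = z^2 + z - 10.
The constant term is -10.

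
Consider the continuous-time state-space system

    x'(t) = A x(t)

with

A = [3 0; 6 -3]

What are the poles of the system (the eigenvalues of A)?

det(sI - A) = s^2 - (tr A)s + det A, with tr A = 3 + (-3) = 0 and det A = 3·(-3) - 0·6 = -9 - 0 = -9.
So p(s) = det(sI - A) = s^2 - 9.
Factor s^2 - 9: two numbers with sum 0 and product -9 are 3 and -3, so s^2 - 9 = (s - 3)(s + 3).
Hence p(s) = (s - 3) (s + 3), with roots -3, 3.
At least one eigenvalue has non-negative real part, so the system is not asymptotically stable.

-3, 3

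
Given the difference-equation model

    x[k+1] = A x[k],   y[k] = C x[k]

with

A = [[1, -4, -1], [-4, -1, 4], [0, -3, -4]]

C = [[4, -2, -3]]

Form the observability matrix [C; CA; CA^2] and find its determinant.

CA = [[12, -5, 0]]
CA^2 = [[32, -43, -32]]
Observability matrix O = [C; CA; CA^2] = [[4, -2, -3], [12, -5, 0], [32, -43, -32]]
Expanding along the first row, det(O) = 4·((-5)·(-32) - 0·(-43)) - (-2)·(12·(-32) - 0·32) + (-3)·(12·(-43) - (-5)·32) = 4·160 - (-2)·(-384) + (-3)·(-356) = 940
Since det(O) ≠ 0, rank(O) = 3 and the system is completely observable.

940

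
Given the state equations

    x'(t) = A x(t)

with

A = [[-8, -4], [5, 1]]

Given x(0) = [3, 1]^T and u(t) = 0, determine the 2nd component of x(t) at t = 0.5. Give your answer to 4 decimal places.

det(sI - A) = s^2 - (tr A)s + det A, with tr A = (-8) + 1 = -7 and det A = (-8)·1 - (-4)·5 = -8 - (-20) = 12.
So p(s) = det(sI - A) = s^2 + 7s + 12.
Factor s^2 + 7s + 12: two numbers with sum -7 and product 12 are -3 and -4, so s^2 + 7s + 12 = (s + 3)(s + 4).
Hence p(s) = (s + 3) (s + 4), with roots -4, -3.
The eigenvalues -4, -3 are distinct and real, so A is diagonalisable and x(t) = e^{At} x(0) = V diag(e^{λ_i t}) V^{-1} x(0), where the columns of V are the eigenvectors.
λ = -4: A - (-4)I = [[-4, -4], [5, 5]]. Row 1 gives (-4)·v1 + (-4)·v2 = 0, so take v_1 = [1, -1]^T.
λ = -3: A - (-3)I = [[-5, -4], [5, 4]]. Row 1 gives (-5)·v1 + (-4)·v2 = 0, so take v_2 = [-4, 5]^T.
V = [v_1 v_2] = [[1, -4], [-1, 5]] has det V = 1, so V^{-1} = adj(V)/det V = [[5, 4], [1, 1]].
Modal coordinates z(0) = V^{-1} x(0): 5·3 + 4·1 = 19; 1·3 + 1·1 = 4; so z(0) = [19, 4]^T.
x_2(t) = Σ_i (v_i)_2 · z_i(0) · e^{λ_i t} (row 2 of V times the modal terms).
x_2(0.5) = (-1)·19·e^{-4·0.5} + 5·4·e^{-3·0.5} = (-19)·0.135335 + 20·0.223130 = 1.8912.

1.8912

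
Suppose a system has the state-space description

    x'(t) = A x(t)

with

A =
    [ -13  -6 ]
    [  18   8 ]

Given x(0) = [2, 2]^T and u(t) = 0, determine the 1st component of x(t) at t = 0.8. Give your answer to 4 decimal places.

-4.0041

det(sI - A) = s^2 - (tr A)s + det A, with tr A = (-13) + 8 = -5 and det A = (-13)·8 - (-6)·18 = -104 - (-108) = 4.
So p(s) = det(sI - A) = s^2 + 5s + 4.
Factor s^2 + 5s + 4: two numbers with sum -5 and product 4 are -1 and -4, so s^2 + 5s + 4 = (s + 1)(s + 4).
Hence p(s) = (s + 1) (s + 4), with roots -4, -1.
The eigenvalues -4, -1 are distinct and real, so A is diagonalisable and x(t) = e^{At} x(0) = V diag(e^{λ_i t}) V^{-1} x(0), where the columns of V are the eigenvectors.
λ = -4: A - (-4)I = [[-9, -6], [18, 12]]. Row 1 gives (-9)·v1 + (-6)·v2 = 0, so take v_1 = [2, -3]^T.
λ = -1: A - (-1)I = [[-12, -6], [18, 9]]. Row 1 gives (-12)·v1 + (-6)·v2 = 0, so take v_2 = [1, -2]^T.
V = [v_1 v_2] = [[2, 1], [-3, -2]] has det V = -1, so V^{-1} = adj(V)/det V = [[2, 1], [-3, -2]].
Modal coordinates z(0) = V^{-1} x(0): 2·2 + 1·2 = 6; (-3)·2 + (-2)·2 = -10; so z(0) = [6, -10]^T.
x_1(t) = Σ_i (v_i)_1 · z_i(0) · e^{λ_i t} (row 1 of V times the modal terms).
x_1(0.8) = 2·6·e^{-4·0.8} + 1·(-10)·e^{-1·0.8} = 12·0.040762 + (-10)·0.449329 = -4.0041.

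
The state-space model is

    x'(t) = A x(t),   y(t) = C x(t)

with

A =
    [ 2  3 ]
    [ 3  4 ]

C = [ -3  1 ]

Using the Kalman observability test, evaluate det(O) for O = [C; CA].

CA = [[-3, -5]]
Observability matrix O = [C; CA] = [[-3, 1], [-3, -5]]
det(O) = (-3)·(-5) - 1·(-3) = 15 - (-3) = 18
Since det(O) ≠ 0, rank(O) = 2 and the system is completely observable.

18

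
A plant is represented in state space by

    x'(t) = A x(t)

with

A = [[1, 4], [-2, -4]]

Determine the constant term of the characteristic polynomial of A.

4

For a 2×2 matrix, det(sI - A) = s^2 - (tr A)s + det A.
tr A = -3, det A = 4.
So p(s) = s^2 + 3s + 4.
The constant term is 4.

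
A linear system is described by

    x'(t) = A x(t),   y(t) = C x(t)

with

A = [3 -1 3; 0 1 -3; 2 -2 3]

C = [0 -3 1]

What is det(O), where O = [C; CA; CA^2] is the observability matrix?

-650

CA = [[2, -5, 12]]
CA^2 = [[30, -31, 57]]
Observability matrix O = [C; CA; CA^2] = [[0, -3, 1], [2, -5, 12], [30, -31, 57]]
Expanding along the first row, det(O) = 0·((-5)·57 - 12·(-31)) - (-3)·(2·57 - 12·30) + 1·(2·(-31) - (-5)·30) = 0·87 - (-3)·(-246) + 1·88 = -650
Since det(O) ≠ 0, rank(O) = 3 and the system is completely observable.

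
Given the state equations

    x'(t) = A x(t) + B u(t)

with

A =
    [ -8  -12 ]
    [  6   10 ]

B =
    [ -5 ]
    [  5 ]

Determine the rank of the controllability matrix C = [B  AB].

1

AB = [[-20], [20]]
Controllability matrix C = [B  AB] = [[-5, -20], [5, 20]]
Every column of C is a scalar multiple of column 1 = [-5, 5] (multipliers 1, 4), so the columns span a one-dimensional space.
C ≠ 0, hence rank(C) = 1.
rank(C) = 1 < n = 2, so the pair (A, B) is not completely controllable.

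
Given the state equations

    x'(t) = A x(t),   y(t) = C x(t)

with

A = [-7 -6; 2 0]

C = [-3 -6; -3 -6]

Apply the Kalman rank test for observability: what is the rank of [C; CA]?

CA = [[9, 18], [9, 18]]
Observability matrix O = [C; CA] = [[-3, -6], [-3, -6], [9, 18], [9, 18]]
Every row of O is a scalar multiple of row 1 = [-3, -6] (multipliers 1, 1, -3, -3), so the rows span a one-dimensional space.
O ≠ 0, hence rank(O) = 1.
rank(O) = 1 < n = 2, so the pair (A, C) is not completely observable.

1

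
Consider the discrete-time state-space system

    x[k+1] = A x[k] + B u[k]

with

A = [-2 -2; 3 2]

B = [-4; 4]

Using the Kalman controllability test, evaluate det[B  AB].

AB = [[0], [-4]]
Controllability matrix C = [B  AB] = [[-4, 0], [4, -4]]
det(C) = (-4)·(-4) - 0·4 = 16 - 0 = 16
Since det(C) ≠ 0, rank(C) = 2 and the system is completely controllable.

16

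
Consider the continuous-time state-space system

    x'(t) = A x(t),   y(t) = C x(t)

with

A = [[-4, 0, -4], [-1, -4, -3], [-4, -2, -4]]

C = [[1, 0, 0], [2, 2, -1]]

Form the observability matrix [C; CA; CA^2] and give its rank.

CA = [[-4, 0, -4], [-6, -6, -10]]
CA^2 = [[32, 8, 32], [70, 44, 82]]
Observability matrix O = [C; CA; CA^2] = [[1, 0, 0], [2, 2, -1], [-4, 0, -4], [-6, -6, -10], [32, 8, 32], [70, 44, 82]]
Take the 3×3 submatrix of O formed by rows 1, 2, 3: [[1, 0, 0], [2, 2, -1], [-4, 0, -4]]. Its determinant is 1·(2·(-4) - (-1)·0) - 0·(2·(-4) - (-1)·(-4)) + 0·(2·0 - 2·(-4)) = 1·(-8) - 0·(-12) + 0·8 = -8 ≠ 0.
So rank(O) ≥ 3; since O has 3 columns, rank(O) = 3.
rank(O) = 3 = n, so the pair (A, C) is completely observable.

3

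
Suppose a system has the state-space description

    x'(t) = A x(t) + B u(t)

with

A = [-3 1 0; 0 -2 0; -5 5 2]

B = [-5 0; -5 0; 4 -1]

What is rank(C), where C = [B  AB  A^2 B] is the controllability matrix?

AB = [[10, 0], [10, 0], [8, -2]]
A^2B = [[-20, 0], [-20, 0], [16, -4]]
Controllability matrix C = [B  AB  A^2B] = [[-5, 0, 10, 0, -20, 0], [-5, 0, 10, 0, -20, 0], [4, -1, 8, -2, 16, -4]]
The rows r1, r2, r3 of C are linearly dependent: -r1 + r2 = 0 (check each entry), so rank(C) ≤ 2.
The 2×2 minor from rows 1, 3, columns 1, 2 is (-5)·(-1) - 0·4 = 5 - 0 = 5 ≠ 0, so rank(C) = 2.
rank(C) = 2 < n = 3, so the pair (A, B) is not completely controllable.

2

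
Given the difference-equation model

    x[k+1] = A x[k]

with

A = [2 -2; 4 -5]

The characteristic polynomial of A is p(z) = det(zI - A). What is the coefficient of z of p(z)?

For a 2×2 matrix, det(zI - A) = z^2 - (tr A)z + det A.
tr A = -3, det A = -2.
So p(z) = z^2 + 3z - 2.
The coefficient of z is 3.

3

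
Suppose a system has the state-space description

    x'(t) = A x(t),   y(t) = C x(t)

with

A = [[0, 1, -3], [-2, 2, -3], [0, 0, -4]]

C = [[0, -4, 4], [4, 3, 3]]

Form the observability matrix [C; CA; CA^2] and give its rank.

3

CA = [[8, -8, -4], [-6, 10, -33]]
CA^2 = [[16, -8, 16], [-20, 14, 120]]
Observability matrix O = [C; CA; CA^2] = [[0, -4, 4], [4, 3, 3], [8, -8, -4], [-6, 10, -33], [16, -8, 16], [-20, 14, 120]]
Take the 3×3 submatrix of O formed by rows 1, 2, 3: [[0, -4, 4], [4, 3, 3], [8, -8, -4]]. Its determinant is 0·(3·(-4) - 3·(-8)) - (-4)·(4·(-4) - 3·8) + 4·(4·(-8) - 3·8) = 0·12 - (-4)·(-40) + 4·(-56) = -384 ≠ 0.
So rank(O) ≥ 3; since O has 3 columns, rank(O) = 3.
rank(O) = 3 = n, so the pair (A, C) is completely observable.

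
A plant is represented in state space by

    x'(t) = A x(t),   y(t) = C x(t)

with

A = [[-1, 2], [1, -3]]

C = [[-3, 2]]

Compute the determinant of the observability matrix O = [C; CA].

CA = [[5, -12]]
Observability matrix O = [C; CA] = [[-3, 2], [5, -12]]
det(O) = (-3)·(-12) - 2·5 = 36 - 10 = 26
Since det(O) ≠ 0, rank(O) = 2 and the system is completely observable.

26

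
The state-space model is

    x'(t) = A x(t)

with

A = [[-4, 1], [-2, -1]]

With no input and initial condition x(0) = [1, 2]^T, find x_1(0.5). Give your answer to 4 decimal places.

0.3679

det(sI - A) = s^2 - (tr A)s + det A, with tr A = (-4) + (-1) = -5 and det A = (-4)·(-1) - 1·(-2) = 4 - (-2) = 6.
So p(s) = det(sI - A) = s^2 + 5s + 6.
Factor s^2 + 5s + 6: two numbers with sum -5 and product 6 are -2 and -3, so s^2 + 5s + 6 = (s + 2)(s + 3).
Hence p(s) = (s + 2) (s + 3), with roots -3, -2.
The eigenvalues -3, -2 are distinct and real, so A is diagonalisable and x(t) = e^{At} x(0) = V diag(e^{λ_i t}) V^{-1} x(0), where the columns of V are the eigenvectors.
λ = -3: A - (-3)I = [[-1, 1], [-2, 2]]. Row 1 gives (-1)·v1 + 1·v2 = 0, so take v_1 = [1, 1]^T.
λ = -2: A - (-2)I = [[-2, 1], [-2, 1]]. Row 1 gives (-2)·v1 + 1·v2 = 0, so take v_2 = [1, 2]^T.
V = [v_1 v_2] = [[1, 1], [1, 2]] has det V = 1, so V^{-1} = adj(V)/det V = [[2, -1], [-1, 1]].
Modal coordinates z(0) = V^{-1} x(0): 2·1 + (-1)·2 = 0; (-1)·1 + 1·2 = 1; so z(0) = [0, 1]^T.
x_1(t) = Σ_i (v_i)_1 · z_i(0) · e^{λ_i t} (row 1 of V times the modal terms).
x_1(0.5) = 1·0·e^{-3·0.5} + 1·1·e^{-2·0.5} = 0·0.223130 + 1·0.367879 = 0.3679.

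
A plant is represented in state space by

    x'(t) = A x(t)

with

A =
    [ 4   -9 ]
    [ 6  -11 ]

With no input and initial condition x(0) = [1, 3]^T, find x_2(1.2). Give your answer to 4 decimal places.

det(sI - A) = s^2 - (tr A)s + det A, with tr A = 4 + (-11) = -7 and det A = 4·(-11) - (-9)·6 = -44 - (-54) = 10.
So p(s) = det(sI - A) = s^2 + 7s + 10.
Factor s^2 + 7s + 10: two numbers with sum -7 and product 10 are -2 and -5, so s^2 + 7s + 10 = (s + 2)(s + 5).
Hence p(s) = (s + 2) (s + 5), with roots -5, -2.
The eigenvalues -5, -2 are distinct and real, so A is diagonalisable and x(t) = e^{At} x(0) = V diag(e^{λ_i t}) V^{-1} x(0), where the columns of V are the eigenvectors.
λ = -5: A - (-5)I = [[9, -9], [6, -6]]. Row 1 gives 9·v1 + (-9)·v2 = 0, so take v_1 = [1, 1]^T.
λ = -2: A - (-2)I = [[6, -9], [6, -9]]. Row 1 gives 6·v1 + (-9)·v2 = 0, so take v_2 = [3, 2]^T.
V = [v_1 v_2] = [[1, 3], [1, 2]] has det V = -1, so V^{-1} = adj(V)/det V = [[-2, 3], [1, -1]].
Modal coordinates z(0) = V^{-1} x(0): (-2)·1 + 3·3 = 7; 1·1 + (-1)·3 = -2; so z(0) = [7, -2]^T.
x_2(t) = Σ_i (v_i)_2 · z_i(0) · e^{λ_i t} (row 2 of V times the modal terms).
x_2(1.2) = 1·7·e^{-5·1.2} + 2·(-2)·e^{-2·1.2} = 7·0.002479 + (-4)·0.090718 = -0.3455.

-0.3455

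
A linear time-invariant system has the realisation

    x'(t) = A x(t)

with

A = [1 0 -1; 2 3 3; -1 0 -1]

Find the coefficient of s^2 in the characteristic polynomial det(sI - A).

Expand det(sI - A) for the 3×3 matrix.
p(s) = s^3 - 3s^2 - 2s + 6.
(Check: constant term = det(-A) = (-1)^3 det A = 6; coefficient of s^2 = -tr A = -3.)
The coefficient of s^2 is -3.

-3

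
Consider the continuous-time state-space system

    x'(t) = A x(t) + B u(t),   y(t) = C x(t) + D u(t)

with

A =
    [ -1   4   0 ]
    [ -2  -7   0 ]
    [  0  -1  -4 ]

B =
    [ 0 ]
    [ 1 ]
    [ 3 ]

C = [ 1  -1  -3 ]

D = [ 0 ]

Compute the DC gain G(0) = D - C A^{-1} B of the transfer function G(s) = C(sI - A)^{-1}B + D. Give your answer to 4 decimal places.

-2.0000

G(0) = C(-A)^{-1}B + D = -C A^{-1} B + D.
det A = -60, so A^{-1} = (1/-60)·adj(A) = [[-7/15, -4/15, 0], [2/15, -1/15, 0], [-1/30, 1/60, -1/4]]
A^{-1} B = [-4/15, -1/15, -11/15]^T
C A^{-1} B = 2
G(0) = D - C A^{-1} B = 0 - (2) = -2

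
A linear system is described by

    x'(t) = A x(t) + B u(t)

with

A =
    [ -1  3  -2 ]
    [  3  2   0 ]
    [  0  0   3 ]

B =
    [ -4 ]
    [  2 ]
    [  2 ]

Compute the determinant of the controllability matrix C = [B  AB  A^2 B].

-744

AB = [[6], [-8], [6]]
A^2B = [[-42], [2], [18]]
Controllability matrix C = [B  AB  A^2B] = [[-4, 6, -42], [2, -8, 2], [2, 6, 18]]
Expanding along the first row, det(C) = (-4)·((-8)·18 - 2·6) - 6·(2·18 - 2·2) + (-42)·(2·6 - (-8)·2) = (-4)·(-156) - 6·32 + (-42)·28 = -744
Since det(C) ≠ 0, rank(C) = 3 and the system is completely controllable.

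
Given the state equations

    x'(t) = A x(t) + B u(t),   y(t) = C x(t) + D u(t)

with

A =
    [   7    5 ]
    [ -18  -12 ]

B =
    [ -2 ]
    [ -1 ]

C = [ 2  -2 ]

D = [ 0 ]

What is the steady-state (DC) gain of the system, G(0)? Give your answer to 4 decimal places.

G(0) = C(-A)^{-1}B + D = -C A^{-1} B + D.
det A = 6, so A^{-1} = (1/6)·adj(A) = [[-2, -5/6], [3, 7/6]]
A^{-1} B = [29/6, -43/6]^T
C A^{-1} B = 24
G(0) = D - C A^{-1} B = 0 - (24) = -24

-24.0000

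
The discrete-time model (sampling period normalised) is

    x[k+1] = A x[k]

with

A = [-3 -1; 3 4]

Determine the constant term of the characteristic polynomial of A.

For a 2×2 matrix, det(zI - A) = z^2 - (tr A)z + det A.
tr A = 1, det A = -9.
So p(z) = z^2 - z - 9.
The constant term is -9.

-9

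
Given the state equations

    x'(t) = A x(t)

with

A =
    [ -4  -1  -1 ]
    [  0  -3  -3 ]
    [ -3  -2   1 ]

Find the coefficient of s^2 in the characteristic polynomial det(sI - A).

6

Expand det(sI - A) for the 3×3 matrix.
p(s) = s^3 + 6s^2 - 4s - 36.
(Check: constant term = det(-A) = (-1)^3 det A = -36; coefficient of s^2 = -tr A = 6.)
The coefficient of s^2 is 6.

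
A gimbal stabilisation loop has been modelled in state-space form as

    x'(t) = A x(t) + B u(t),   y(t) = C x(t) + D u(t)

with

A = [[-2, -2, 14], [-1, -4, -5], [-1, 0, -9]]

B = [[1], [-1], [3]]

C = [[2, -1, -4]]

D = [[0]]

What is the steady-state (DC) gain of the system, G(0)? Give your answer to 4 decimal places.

4.7000

G(0) = C(-A)^{-1}B + D = -C A^{-1} B + D.
det A = -120, so A^{-1} = (1/-120)·adj(A) = [[-3/10, 3/20, -11/20], [1/30, -4/15, 1/5], [1/30, -1/60, -1/20]]
A^{-1} B = [-21/10, 9/10, -1/10]^T
C A^{-1} B = -47/10
G(0) = D - C A^{-1} B = 0 - (-47/10) = 47/10 ≈ 4.7000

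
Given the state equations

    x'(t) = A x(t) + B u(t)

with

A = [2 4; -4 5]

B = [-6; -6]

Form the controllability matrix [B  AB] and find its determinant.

AB = [[-36], [-6]]
Controllability matrix C = [B  AB] = [[-6, -36], [-6, -6]]
det(C) = (-6)·(-6) - (-36)·(-6) = 36 - 216 = -180
Since det(C) ≠ 0, rank(C) = 2 and the system is completely controllable.

-180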